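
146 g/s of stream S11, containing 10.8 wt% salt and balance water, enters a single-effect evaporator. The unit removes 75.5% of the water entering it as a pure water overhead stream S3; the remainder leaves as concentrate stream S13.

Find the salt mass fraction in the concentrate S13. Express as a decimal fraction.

0.331

salt is not removed: 146×0.108 = 15.768 g/s of salt enters S13.
water entering = 146×0.892 = 130.23 g/s; overhead removed = 0.755×130.23 = 98.325 g/s.
Concentrate = 146 − 98.325 = 47.675 g/s.
Mass fraction = 15.768/47.675 = 0.331.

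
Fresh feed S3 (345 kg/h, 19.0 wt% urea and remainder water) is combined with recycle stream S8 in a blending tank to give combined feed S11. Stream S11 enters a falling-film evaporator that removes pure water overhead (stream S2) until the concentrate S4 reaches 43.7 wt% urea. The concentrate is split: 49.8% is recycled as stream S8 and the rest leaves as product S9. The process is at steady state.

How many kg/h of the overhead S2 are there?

Overall urea balance (none leaves overhead): urea in fresh feed = urea in product, i.e. 345×0.190 = (1−0.498)·S4·0.437.
S4 = 65.55/(0.437×0.502) = 298.8 kg/h.
Recycle S8 = 0.498×298.8 = 148.8 kg/h.
Combined feed S11 = 345 + 148.8 = 493.8 kg/h.
Overhead S2 = S11 − S4 = 493.8 − 298.8 = 195 kg/h.

195 kg/h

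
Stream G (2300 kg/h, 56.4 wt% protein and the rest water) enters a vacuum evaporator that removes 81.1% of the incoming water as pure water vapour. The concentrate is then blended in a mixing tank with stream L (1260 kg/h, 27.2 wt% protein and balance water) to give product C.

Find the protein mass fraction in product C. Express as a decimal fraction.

Vapour removed = 0.811×0.436×2300 = 813.27 kg/h; concentrate = 1486.7 kg/h.
protein reaching the mixer = 1297.2 (from concentrate) + 1260×0.272 = 1639.9 kg/h.
Product flow = 1486.7 + 1260 = 2746.7 kg/h; protein fraction = 0.597.

0.597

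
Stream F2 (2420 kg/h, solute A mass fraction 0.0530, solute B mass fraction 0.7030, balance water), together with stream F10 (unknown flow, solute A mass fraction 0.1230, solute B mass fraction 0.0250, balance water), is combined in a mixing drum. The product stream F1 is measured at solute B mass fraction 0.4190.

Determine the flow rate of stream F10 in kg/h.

Let F10 be the unknown flow. Total out = 2420 + F10.
solute B balance: 1701.3 + 0.025·F10 = 0.419·(2420 + F10)
(0.025 − 0.419)·F10 = 0.419×2420 − 1701.3 = -687.28
F10 = -687.28 / -0.394 = 1744.4 kg/h

1744 kg/h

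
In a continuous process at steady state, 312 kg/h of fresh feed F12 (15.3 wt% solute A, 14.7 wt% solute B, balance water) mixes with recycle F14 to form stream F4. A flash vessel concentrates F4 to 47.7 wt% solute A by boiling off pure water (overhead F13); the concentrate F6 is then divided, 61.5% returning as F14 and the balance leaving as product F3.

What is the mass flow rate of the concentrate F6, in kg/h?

Overall solute A balance (none leaves overhead): solute A in fresh feed = solute A in product, i.e. 312×0.153 = (1−0.615)·F6·0.477.
F6 = 47.736/(0.477×0.385) = 259.94 kg/h.

259.9 kg/h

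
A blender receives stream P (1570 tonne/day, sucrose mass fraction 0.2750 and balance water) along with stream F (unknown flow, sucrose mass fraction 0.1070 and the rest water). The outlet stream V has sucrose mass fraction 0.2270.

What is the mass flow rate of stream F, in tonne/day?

Let F be the unknown flow. Total out = 1570 + F.
sucrose balance: 431.75 + 0.107·F = 0.227·(1570 + F)
(0.107 − 0.227)·F = 0.227×1570 − 431.75 = -75.36
F = -75.36 / -0.120 = 628 tonne/day

628 tonne/day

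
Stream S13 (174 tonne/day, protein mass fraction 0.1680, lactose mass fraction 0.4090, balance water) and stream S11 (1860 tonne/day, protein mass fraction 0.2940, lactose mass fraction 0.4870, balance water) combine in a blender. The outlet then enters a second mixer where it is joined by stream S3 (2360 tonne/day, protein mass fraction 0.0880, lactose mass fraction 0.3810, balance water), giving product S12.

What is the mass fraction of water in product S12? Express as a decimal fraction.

0.3947

Overall, product flow = 4394 tonne/day.
water in = 174×0.423 + 1860×0.219 + 2360×0.531 = 1734.1 tonne/day.
water fraction in S12 = 0.3947.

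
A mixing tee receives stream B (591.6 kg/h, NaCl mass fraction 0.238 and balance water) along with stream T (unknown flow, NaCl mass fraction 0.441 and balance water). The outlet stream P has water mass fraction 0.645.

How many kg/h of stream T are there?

Let T be the unknown flow. Total out = 591.6 + T.
water balance: 450.8 + 0.559·T = 0.645·(591.6 + T)
(0.559 − 0.645)·T = 0.645×591.6 − 450.8 = -69.217
T = -69.217 / -0.086 = 804.85 kg/h

804.9 kg/h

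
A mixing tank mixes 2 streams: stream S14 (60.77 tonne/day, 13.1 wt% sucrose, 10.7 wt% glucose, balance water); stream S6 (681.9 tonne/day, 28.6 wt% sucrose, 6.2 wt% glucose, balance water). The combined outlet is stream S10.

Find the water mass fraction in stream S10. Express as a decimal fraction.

Total flow out = 60.77 + 681.9 = 742.67 tonne/day.
water in = 60.77×0.762 + 681.9×0.652 = 490.91 tonne/day.
water mass fraction in S10 = 490.91/742.67 = 0.661.

0.661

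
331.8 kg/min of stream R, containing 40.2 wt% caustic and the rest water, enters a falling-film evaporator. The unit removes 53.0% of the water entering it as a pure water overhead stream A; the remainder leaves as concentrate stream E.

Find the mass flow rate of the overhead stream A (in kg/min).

105.2 kg/min

water entering = 331.8×0.598 = 198.42 kg/min; overhead removed = 0.530×198.42 = 105.16 kg/min.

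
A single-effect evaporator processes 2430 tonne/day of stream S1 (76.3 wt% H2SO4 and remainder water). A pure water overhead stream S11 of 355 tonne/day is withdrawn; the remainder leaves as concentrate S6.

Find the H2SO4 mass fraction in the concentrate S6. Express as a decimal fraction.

0.894

H2SO4 is not removed: 2430×0.763 = 1854.1 tonne/day of H2SO4 enters S6.
Concentrate = 2430 − 355 = 2075 tonne/day.
Mass fraction = 1854.1/2075 = 0.894.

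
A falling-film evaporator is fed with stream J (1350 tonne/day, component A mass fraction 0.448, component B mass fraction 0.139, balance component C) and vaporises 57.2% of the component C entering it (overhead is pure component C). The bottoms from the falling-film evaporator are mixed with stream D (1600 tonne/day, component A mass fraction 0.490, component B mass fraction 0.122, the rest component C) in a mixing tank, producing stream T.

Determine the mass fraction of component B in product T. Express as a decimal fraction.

0.146

Vapour removed = 0.572×0.413×1350 = 318.92 tonne/day; concentrate = 1031.1 tonne/day.
component B reaching the mixer = 187.65 (from concentrate) + 1600×0.122 = 382.85 tonne/day.
Product flow = 1031.1 + 1600 = 2631.1 tonne/day; component B fraction = 0.146.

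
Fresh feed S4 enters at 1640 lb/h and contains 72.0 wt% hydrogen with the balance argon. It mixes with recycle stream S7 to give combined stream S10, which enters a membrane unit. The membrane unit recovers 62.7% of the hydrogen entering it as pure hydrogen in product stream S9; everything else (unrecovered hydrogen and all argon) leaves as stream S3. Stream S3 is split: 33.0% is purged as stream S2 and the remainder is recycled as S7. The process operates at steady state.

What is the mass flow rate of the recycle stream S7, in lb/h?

argon enters only via S4 and leaves only via the purge: 1640×0.280 = 0.330×(argon in S3), and the membrane unit passes all argon, so argon in S10 = argon in S3 = 1391.5 lb/h.
hydrogen in S10: m_A = 1640×0.720 + (1−0.330)·(1−0.627)·m_A, so m_A = 1180.8/0.7501 = 1574.2 lb/h.
S3 = (1−0.627)×1574.2 + 1391.5 = 1978.7 lb/h.
Recycle S7 = (1−0.330)×1978.7 = 1325.7 lb/h.

1326 lb/h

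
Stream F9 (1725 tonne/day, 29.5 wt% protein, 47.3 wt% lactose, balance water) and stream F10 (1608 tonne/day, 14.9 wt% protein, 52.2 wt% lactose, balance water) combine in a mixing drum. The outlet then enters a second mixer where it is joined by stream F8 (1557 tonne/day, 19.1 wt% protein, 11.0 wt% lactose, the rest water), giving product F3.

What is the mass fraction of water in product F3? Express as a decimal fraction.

Overall, product flow = 4890 tonne/day.
water in = 1725×0.232 + 1608×0.329 + 1557×0.699 = 2017.6 tonne/day.
water fraction in F3 = 0.413.

0.413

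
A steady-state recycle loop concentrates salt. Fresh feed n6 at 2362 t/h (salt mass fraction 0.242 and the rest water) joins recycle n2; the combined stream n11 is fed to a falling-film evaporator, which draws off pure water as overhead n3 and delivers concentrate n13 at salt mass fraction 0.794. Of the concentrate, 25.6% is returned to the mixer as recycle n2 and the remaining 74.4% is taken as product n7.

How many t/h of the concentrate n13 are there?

967.6 t/h

Overall salt balance (none leaves overhead): salt in fresh feed = salt in product, i.e. 2362×0.242 = (1−0.256)·n13·0.794.
n13 = 571.6/(0.794×0.744) = 967.61 t/h.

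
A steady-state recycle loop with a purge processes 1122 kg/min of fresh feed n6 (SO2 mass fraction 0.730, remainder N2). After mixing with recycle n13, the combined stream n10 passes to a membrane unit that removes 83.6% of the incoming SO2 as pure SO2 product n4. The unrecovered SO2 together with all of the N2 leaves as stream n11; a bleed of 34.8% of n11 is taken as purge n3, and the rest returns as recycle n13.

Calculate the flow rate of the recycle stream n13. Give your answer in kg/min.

N2 enters only via n6 and leaves only via the purge: 1122×0.270 = 0.348×(N2 in n11), and the membrane unit passes all N2, so N2 in n10 = N2 in n11 = 870.52 kg/min.
SO2 in n10: m_A = 1122×0.730 + (1−0.348)·(1−0.836)·m_A, so m_A = 819.06/0.8931 = 917.13 kg/min.
n11 = (1−0.836)×917.13 + 870.52 = 1020.9 kg/min.
Recycle n13 = (1−0.348)×1020.9 = 665.64 kg/min.

665.6 kg/min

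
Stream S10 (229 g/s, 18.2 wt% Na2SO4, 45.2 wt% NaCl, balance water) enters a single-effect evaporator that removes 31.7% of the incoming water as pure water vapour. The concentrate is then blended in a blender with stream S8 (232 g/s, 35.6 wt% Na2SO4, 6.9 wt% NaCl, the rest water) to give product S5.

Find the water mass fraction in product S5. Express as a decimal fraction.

Vapour removed = 0.317×0.366×229 = 26.569 g/s; concentrate = 202.43 g/s.
water reaching the mixer = 57.245 (from concentrate) + 232×0.575 = 190.64 g/s.
Product flow = 202.43 + 232 = 434.43 g/s; water fraction = 0.4388.

0.4388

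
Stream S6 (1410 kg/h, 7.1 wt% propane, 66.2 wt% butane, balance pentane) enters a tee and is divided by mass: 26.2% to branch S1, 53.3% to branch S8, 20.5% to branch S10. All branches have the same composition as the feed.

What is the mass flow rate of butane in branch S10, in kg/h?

Branch S10 total = 0.205×1410 = 289.05 kg/h.
butane in S10 = 0.662×289.05 = 191.35 kg/h.

191.4 kg/h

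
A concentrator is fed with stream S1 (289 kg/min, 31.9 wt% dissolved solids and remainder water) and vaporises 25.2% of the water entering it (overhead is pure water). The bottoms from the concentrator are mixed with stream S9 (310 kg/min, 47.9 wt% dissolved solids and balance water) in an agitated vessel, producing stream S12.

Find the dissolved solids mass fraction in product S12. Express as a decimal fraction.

Vapour removed = 0.252×0.681×289 = 49.596 kg/min; concentrate = 239.4 kg/min.
dissolved solids reaching the mixer = 92.191 (from concentrate) + 310×0.479 = 240.68 kg/min.
Product flow = 239.4 + 310 = 549.4 kg/min; dissolved solids fraction = 0.438.

0.438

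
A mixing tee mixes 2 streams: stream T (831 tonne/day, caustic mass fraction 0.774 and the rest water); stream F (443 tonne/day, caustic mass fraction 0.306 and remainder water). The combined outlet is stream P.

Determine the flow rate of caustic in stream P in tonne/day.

778.8 tonne/day

caustic out = caustic in = 831×0.774 + 443×0.306 = 778.75 tonne/day.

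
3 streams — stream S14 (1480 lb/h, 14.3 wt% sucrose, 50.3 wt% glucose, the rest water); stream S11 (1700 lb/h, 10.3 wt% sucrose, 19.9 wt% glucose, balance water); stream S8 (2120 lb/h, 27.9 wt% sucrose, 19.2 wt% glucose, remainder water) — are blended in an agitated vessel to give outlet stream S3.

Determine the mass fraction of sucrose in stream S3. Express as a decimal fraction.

0.1846

Total flow out = 1480 + 1700 + 2120 = 5300 lb/h.
sucrose in = 1480×0.143 + 1700×0.103 + 2120×0.279 = 978.22 lb/h.
sucrose mass fraction in S3 = 978.22/5300 = 0.1846.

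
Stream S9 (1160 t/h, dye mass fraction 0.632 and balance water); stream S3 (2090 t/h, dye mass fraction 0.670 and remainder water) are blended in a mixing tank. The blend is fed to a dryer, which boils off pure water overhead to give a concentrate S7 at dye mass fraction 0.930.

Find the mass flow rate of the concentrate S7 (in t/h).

2294 t/h

dye entering = 1160×0.632 + 2090×0.670 = 2133.4 t/h.
All dye reports to S7, so S7 = 2133.4/0.930 = 2294 t/h.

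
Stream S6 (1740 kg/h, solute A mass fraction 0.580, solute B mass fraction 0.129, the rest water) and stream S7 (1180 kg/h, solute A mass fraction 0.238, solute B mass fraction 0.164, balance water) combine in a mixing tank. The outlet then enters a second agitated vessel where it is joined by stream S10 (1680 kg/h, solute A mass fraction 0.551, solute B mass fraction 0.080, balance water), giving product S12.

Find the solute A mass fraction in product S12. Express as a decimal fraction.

0.482

Overall, product flow = 4600 kg/h.
solute A in = 1740×0.580 + 1180×0.238 + 1680×0.551 = 2215.7 kg/h.
solute A fraction in S12 = 0.482.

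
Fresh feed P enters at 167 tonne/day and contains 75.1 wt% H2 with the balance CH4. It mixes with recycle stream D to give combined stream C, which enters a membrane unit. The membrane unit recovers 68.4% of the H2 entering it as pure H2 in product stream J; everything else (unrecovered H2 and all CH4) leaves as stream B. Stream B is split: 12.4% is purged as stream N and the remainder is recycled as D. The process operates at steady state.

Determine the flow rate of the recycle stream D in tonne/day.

341.8 tonne/day

CH4 enters only via P and leaves only via the purge: 167×0.249 = 0.124×(CH4 in B), and the membrane unit passes all CH4, so CH4 in C = CH4 in B = 335.35 tonne/day.
H2 in C: m_A = 167×0.751 + (1−0.124)·(1−0.684)·m_A, so m_A = 125.42/0.7232 = 173.42 tonne/day.
B = (1−0.684)×173.42 + 335.35 = 390.15 tonne/day.
Recycle D = (1−0.124)×390.15 = 341.77 tonne/day.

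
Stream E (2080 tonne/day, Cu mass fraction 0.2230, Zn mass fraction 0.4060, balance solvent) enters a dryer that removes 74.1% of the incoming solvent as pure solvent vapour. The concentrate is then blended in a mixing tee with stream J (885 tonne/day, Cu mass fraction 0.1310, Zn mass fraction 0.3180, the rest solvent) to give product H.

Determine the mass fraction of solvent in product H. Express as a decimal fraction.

0.2873

Vapour removed = 0.741×0.371×2080 = 571.81 tonne/day; concentrate = 1508.2 tonne/day.
solvent reaching the mixer = 199.87 (from concentrate) + 885×0.551 = 687.5 tonne/day.
Product flow = 1508.2 + 885 = 2393.2 tonne/day; solvent fraction = 0.2873.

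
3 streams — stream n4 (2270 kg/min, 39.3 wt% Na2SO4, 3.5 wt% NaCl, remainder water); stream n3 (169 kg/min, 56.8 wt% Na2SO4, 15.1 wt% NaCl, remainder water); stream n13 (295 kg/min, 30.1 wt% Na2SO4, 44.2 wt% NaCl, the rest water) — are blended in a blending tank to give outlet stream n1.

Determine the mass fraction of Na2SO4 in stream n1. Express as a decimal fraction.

0.394

Total flow out = 2270 + 169 + 295 = 2734 kg/min.
Na2SO4 in = 2270×0.393 + 169×0.568 + 295×0.301 = 1076.9 kg/min.
Na2SO4 mass fraction in n1 = 1076.9/2734 = 0.394.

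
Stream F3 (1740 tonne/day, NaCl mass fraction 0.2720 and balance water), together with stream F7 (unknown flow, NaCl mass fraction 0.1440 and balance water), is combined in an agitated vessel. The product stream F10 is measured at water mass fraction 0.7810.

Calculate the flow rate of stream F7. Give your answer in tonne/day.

1230 tonne/day

Let F7 be the unknown flow. Total out = 1740 + F7.
water balance: 1266.7 + 0.856·F7 = 0.781·(1740 + F7)
(0.856 − 0.781)·F7 = 0.781×1740 − 1266.7 = 92.22
F7 = 92.22 / 0.075 = 1229.6 tonne/day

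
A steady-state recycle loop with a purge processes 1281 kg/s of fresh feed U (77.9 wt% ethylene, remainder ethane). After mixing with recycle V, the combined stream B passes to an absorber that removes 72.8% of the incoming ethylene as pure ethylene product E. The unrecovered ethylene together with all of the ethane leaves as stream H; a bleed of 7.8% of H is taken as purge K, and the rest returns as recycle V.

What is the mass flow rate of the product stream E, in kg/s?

ethylene in B: m_A = 1281×0.779 + (1−0.078)·(1−0.728)·m_A, so m_A = 997.9/0.7492 = 1331.9 kg/s.
Product E = 0.728×1331.9 = 969.64 kg/s.

969.6 kg/s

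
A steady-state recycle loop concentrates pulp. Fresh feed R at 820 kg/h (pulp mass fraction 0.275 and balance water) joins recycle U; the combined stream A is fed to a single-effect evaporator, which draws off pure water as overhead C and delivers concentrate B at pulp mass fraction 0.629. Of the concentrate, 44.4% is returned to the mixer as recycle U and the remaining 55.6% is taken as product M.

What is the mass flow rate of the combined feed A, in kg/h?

Overall pulp balance (none leaves overhead): pulp in fresh feed = pulp in product, i.e. 820×0.275 = (1−0.444)·B·0.629.
B = 225.5/(0.629×0.556) = 644.79 kg/h.
Recycle U = 0.444×644.79 = 286.29 kg/h.
Combined feed A = 820 + 286.29 = 1106.3 kg/h.

1106 kg/h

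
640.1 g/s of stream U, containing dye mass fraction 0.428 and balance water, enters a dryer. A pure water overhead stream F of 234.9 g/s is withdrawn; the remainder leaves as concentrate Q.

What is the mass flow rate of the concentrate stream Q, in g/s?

Concentrate = 640.1 − 234.9 = 405.2 g/s.

405.2 g/s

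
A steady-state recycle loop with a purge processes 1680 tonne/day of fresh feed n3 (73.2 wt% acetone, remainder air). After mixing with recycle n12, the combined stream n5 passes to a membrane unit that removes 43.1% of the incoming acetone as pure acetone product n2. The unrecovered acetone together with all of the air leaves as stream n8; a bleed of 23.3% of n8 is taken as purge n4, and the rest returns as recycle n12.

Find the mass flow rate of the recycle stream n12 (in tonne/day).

air enters only via n3 and leaves only via the purge: 1680×0.268 = 0.233×(air in n8), and the membrane unit passes all air, so air in n5 = air in n8 = 1932.4 tonne/day.
acetone in n5: m_A = 1680×0.732 + (1−0.233)·(1−0.431)·m_A, so m_A = 1229.8/0.5636 = 2182.1 tonne/day.
n8 = (1−0.431)×2182.1 + 1932.4 = 3174 tonne/day.
Recycle n12 = (1−0.233)×3174 = 2434.4 tonne/day.

2434 tonne/day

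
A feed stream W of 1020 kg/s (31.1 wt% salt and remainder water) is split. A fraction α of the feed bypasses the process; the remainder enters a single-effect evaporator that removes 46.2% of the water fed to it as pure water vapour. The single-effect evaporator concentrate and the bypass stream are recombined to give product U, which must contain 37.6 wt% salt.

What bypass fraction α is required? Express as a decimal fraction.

0.457

All 1020×0.311 = 317.22 kg/s of salt reaches U, so U = 317.22/0.376 = 843.67 kg/s and vapour = 176.33 kg/s.
The evaporator receives (1−α)·1020 of feed at 0.689 water and removes 0.462 of that water:
0.462×0.689×(1−α)×1020 = 176.33
(1−α) = 176.33/324.68 = 0.5431;  α = 0.4569.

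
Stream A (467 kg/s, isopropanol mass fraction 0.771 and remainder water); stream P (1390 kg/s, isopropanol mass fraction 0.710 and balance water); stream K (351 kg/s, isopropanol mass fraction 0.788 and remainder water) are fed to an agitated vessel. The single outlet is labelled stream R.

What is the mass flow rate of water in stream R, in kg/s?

584.5 kg/s

water out = water in = 467×0.229 + 1390×0.290 + 351×0.212 = 584.45 kg/s.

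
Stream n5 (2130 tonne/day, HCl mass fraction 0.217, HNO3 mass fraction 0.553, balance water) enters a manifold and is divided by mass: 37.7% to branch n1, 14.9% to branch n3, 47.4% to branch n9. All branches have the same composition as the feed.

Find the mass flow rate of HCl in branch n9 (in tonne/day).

219.1 tonne/day

Branch n9 total = 0.474×2130 = 1009.6 tonne/day.
HCl in n9 = 0.217×1009.6 = 219.09 tonne/day.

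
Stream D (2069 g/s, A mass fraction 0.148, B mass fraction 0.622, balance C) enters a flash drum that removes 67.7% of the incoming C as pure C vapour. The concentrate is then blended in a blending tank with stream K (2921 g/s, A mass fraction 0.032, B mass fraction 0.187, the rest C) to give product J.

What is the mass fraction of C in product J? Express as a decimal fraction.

0.522

Vapour removed = 0.677×0.230×2069 = 322.16 g/s; concentrate = 1746.8 g/s.
C reaching the mixer = 153.71 (from concentrate) + 2921×0.781 = 2435 g/s.
Product flow = 1746.8 + 2921 = 4667.8 g/s; C fraction = 0.522.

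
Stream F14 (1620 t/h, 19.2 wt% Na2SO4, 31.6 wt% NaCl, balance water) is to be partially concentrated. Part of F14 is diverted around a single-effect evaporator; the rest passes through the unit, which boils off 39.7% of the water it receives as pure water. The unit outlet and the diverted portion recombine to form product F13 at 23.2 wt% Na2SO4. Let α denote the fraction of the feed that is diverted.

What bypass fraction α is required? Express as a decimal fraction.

All 1620×0.192 = 311.04 t/h of Na2SO4 reaches F13, so F13 = 311.04/0.232 = 1340.7 t/h and vapour = 279.31 t/h.
The evaporator receives (1−α)·1620 of feed at 0.492 water and removes 0.397 of that water:
0.397×0.492×(1−α)×1620 = 279.31
(1−α) = 279.31/316.42 = 0.8827;  α = 0.1173.

0.117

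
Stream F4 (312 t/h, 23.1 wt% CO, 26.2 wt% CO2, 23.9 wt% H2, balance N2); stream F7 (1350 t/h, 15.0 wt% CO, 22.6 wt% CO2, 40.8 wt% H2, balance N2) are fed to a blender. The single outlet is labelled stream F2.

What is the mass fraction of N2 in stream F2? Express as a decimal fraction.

0.226

Total flow out = 312 + 1350 = 1662 t/h.
N2 in = 312×0.268 + 1350×0.216 = 375.22 t/h.
N2 mass fraction in F2 = 375.22/1662 = 0.226.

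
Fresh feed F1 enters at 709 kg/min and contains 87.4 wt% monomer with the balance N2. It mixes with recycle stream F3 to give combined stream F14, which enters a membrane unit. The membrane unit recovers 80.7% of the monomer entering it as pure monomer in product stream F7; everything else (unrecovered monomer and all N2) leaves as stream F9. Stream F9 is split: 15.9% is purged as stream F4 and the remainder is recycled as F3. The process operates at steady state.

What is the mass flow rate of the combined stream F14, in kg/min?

N2 enters only via F1 and leaves only via the purge: 709×0.126 = 0.159×(N2 in F9), and the membrane unit passes all N2, so N2 in F14 = N2 in F9 = 561.85 kg/min.
monomer in F14: m_A = 709×0.874 + (1−0.159)·(1−0.807)·m_A, so m_A = 619.67/0.8377 = 739.73 kg/min.
F14 = 739.73 + 561.85 = 1301.6 kg/min.

1302 kg/min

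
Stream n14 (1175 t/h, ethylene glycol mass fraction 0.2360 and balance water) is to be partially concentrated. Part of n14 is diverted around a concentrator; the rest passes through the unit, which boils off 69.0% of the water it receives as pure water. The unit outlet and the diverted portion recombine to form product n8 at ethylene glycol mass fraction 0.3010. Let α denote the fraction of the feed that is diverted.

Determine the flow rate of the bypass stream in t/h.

All 1175×0.236 = 277.3 t/h of ethylene glycol reaches n8, so n8 = 277.3/0.301 = 921.26 t/h and vapour = 253.74 t/h.
The evaporator receives (1−α)·1175 of feed at 0.764 water and removes 0.690 of that water:
0.690×0.764×(1−α)×1175 = 253.74
(1−α) = 253.74/619.41 = 0.4096;  α = 0.5904.
Bypass flow = 0.5904×1175 = 693.67 t/h.

693.7 t/h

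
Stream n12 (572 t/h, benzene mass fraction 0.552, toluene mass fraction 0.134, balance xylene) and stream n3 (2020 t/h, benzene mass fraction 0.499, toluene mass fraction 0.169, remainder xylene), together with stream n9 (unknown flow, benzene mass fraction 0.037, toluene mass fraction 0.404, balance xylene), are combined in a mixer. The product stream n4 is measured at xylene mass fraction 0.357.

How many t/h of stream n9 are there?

371.8 t/h

Let n9 be the unknown flow. Total out = 2592 + n9.
xylene balance: 850.25 + 0.559·n9 = 0.357·(2592 + n9)
(0.559 − 0.357)·n9 = 0.357×2592 − 850.25 = 75.096
n9 = 75.096 / 0.202 = 371.76 t/h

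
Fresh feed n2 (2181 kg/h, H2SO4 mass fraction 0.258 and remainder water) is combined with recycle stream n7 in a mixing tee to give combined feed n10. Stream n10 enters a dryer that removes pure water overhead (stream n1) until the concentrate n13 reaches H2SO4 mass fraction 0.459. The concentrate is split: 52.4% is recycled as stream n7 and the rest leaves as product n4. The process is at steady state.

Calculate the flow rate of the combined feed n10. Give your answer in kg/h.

Overall H2SO4 balance (none leaves overhead): H2SO4 in fresh feed = H2SO4 in product, i.e. 2181×0.258 = (1−0.524)·n13·0.459.
n13 = 562.7/(0.459×0.476) = 2575.5 kg/h.
Recycle n7 = 0.524×2575.5 = 1349.5 kg/h.
Combined feed n10 = 2181 + 1349.5 = 3530.5 kg/h.

3531 kg/h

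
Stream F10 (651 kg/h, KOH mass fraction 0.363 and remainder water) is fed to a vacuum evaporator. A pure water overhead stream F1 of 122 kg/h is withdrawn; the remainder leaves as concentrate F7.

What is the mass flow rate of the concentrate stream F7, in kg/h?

529 kg/h

Concentrate = 651 − 122 = 529 kg/h.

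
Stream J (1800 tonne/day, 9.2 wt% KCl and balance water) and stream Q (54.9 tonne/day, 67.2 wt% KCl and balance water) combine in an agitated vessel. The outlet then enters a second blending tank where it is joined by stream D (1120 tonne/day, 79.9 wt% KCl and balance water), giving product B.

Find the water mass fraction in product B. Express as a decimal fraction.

Overall, product flow = 2974.9 tonne/day.
water in = 1800×0.908 + 54.9×0.328 + 1120×0.201 = 1877.5 tonne/day.
water fraction in B = 0.6311.

0.6311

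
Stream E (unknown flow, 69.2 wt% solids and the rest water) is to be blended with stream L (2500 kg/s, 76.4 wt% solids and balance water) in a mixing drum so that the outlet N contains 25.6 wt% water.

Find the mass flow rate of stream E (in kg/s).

Let E be the unknown flow. Total out = 2500 + E.
water balance: 590 + 0.308·E = 0.256·(2500 + E)
(0.308 − 0.256)·E = 0.256×2500 − 590 = 50
E = 50 / 0.052 = 961.54 kg/s

961.5 kg/s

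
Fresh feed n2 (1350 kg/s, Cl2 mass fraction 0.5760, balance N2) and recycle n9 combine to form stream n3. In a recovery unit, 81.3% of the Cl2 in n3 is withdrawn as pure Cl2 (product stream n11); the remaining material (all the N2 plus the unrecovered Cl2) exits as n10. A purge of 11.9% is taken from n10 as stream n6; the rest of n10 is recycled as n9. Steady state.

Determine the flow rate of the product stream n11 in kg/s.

Cl2 in n3: m_A = 1350×0.576 + (1−0.119)·(1−0.813)·m_A, so m_A = 777.6/0.8353 = 930.98 kg/s.
Product n11 = 0.813×930.98 = 756.88 kg/s.

756.9 kg/s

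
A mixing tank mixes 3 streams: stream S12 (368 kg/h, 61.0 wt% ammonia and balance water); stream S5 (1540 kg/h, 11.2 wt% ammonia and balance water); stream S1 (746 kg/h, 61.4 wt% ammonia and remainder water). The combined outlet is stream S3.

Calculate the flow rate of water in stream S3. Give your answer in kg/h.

1799 kg/h

water out = water in = 368×0.390 + 1540×0.888 + 746×0.386 = 1799 kg/h.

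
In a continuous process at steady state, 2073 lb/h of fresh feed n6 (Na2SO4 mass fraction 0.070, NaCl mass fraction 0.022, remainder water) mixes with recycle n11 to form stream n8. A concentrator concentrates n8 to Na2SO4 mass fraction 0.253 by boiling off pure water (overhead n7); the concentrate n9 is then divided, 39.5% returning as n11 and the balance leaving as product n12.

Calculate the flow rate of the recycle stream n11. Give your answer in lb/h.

374.5 lb/h

Overall Na2SO4 balance (none leaves overhead): Na2SO4 in fresh feed = Na2SO4 in product, i.e. 2073×0.070 = (1−0.395)·n9·0.253.
n9 = 145.11/(0.253×0.605) = 948.03 lb/h.
Recycle n11 = 0.395×948.03 = 374.47 lb/h.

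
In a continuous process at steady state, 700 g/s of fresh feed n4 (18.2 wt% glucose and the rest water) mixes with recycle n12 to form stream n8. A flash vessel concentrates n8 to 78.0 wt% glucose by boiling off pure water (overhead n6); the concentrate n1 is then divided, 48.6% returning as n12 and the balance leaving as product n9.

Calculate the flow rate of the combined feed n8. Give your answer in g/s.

Overall glucose balance (none leaves overhead): glucose in fresh feed = glucose in product, i.e. 700×0.182 = (1−0.486)·n1·0.780.
n1 = 127.4/(0.780×0.514) = 317.77 g/s.
Recycle n12 = 0.486×317.77 = 154.44 g/s.
Combined feed n8 = 700 + 154.44 = 854.44 g/s.

854.4 g/s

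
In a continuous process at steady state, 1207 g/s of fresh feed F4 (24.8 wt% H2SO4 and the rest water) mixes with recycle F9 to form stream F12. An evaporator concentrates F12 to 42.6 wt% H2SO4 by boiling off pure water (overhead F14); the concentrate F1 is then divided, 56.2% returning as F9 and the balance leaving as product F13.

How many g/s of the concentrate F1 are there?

Overall H2SO4 balance (none leaves overhead): H2SO4 in fresh feed = H2SO4 in product, i.e. 1207×0.248 = (1−0.562)·F1·0.426.
F1 = 299.34/(0.426×0.438) = 1604.3 g/s.

1604 g/s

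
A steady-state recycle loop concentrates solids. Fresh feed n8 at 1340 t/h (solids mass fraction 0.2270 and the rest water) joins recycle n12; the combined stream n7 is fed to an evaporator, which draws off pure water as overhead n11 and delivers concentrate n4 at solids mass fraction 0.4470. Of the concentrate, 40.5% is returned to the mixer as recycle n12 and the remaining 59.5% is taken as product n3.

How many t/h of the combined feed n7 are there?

Overall solids balance (none leaves overhead): solids in fresh feed = solids in product, i.e. 1340×0.227 = (1−0.405)·n4·0.447.
n4 = 304.18/(0.447×0.595) = 1143.7 t/h.
Recycle n12 = 0.405×1143.7 = 463.19 t/h.
Combined feed n7 = 1340 + 463.19 = 1803.2 t/h.

1803 t/h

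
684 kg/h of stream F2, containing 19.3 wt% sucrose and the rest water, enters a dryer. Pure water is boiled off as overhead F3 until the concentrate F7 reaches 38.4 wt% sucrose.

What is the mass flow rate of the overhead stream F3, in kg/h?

340.2 kg/h

sucrose is conserved: 684×0.193 = 132.01 kg/h all reports to the concentrate.
Concentrate = 132.01/(target fraction) = 343.78 kg/h.
Overhead = 684 − 343.78 = 340.22 kg/h.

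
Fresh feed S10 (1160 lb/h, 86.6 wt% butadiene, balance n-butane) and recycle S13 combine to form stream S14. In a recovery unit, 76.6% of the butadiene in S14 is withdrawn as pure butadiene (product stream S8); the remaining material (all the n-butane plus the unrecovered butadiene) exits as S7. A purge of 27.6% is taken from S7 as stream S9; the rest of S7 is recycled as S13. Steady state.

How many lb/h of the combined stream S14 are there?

1773 lb/h

n-butane enters only via S10 and leaves only via the purge: 1160×0.134 = 0.276×(n-butane in S7), and the recovery unit passes all n-butane, so n-butane in S14 = n-butane in S7 = 563.19 lb/h.
butadiene in S14: m_A = 1160×0.866 + (1−0.276)·(1−0.766)·m_A, so m_A = 1004.6/0.8306 = 1209.5 lb/h.
S14 = 1209.5 + 563.19 = 1772.7 lb/h.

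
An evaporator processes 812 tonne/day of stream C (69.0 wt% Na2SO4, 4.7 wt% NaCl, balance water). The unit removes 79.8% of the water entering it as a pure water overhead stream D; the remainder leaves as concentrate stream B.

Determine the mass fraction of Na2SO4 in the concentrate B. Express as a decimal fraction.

0.873

Na2SO4 is not removed: 812×0.690 = 560.28 tonne/day of Na2SO4 enters B.
water entering = 812×0.263 = 213.56 tonne/day; overhead removed = 0.798×213.56 = 170.42 tonne/day.
Concentrate = 812 − 170.42 = 641.58 tonne/day.
Mass fraction = 560.28/641.58 = 0.873.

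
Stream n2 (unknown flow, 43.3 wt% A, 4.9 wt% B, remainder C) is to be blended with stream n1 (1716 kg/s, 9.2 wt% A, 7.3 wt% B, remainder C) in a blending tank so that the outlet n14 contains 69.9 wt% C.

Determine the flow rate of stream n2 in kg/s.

1289 kg/s

Let n2 be the unknown flow. Total out = 1716 + n2.
C balance: 1432.9 + 0.518·n2 = 0.699·(1716 + n2)
(0.518 − 0.699)·n2 = 0.699×1716 − 1432.9 = -233.38
n2 = -233.38 / -0.181 = 1289.4 kg/s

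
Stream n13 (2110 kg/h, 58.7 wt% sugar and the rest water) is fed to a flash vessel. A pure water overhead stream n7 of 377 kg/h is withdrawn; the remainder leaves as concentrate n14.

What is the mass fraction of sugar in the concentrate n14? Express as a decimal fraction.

sugar is not removed: 2110×0.587 = 1238.6 kg/h of sugar enters n14.
Concentrate = 2110 − 377 = 1733 kg/h.
Mass fraction = 1238.6/1733 = 0.7147.

0.7147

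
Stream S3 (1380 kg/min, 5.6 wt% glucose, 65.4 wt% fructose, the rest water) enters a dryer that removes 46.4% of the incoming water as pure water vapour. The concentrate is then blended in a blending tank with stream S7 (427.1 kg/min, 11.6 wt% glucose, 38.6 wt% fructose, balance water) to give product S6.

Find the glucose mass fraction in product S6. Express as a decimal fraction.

0.0782

Vapour removed = 0.464×0.290×1380 = 185.69 kg/min; concentrate = 1194.3 kg/min.
glucose reaching the mixer = 77.28 (from concentrate) + 427.1×0.116 = 126.82 kg/min.
Product flow = 1194.3 + 427.1 = 1621.4 kg/min; glucose fraction = 0.0782.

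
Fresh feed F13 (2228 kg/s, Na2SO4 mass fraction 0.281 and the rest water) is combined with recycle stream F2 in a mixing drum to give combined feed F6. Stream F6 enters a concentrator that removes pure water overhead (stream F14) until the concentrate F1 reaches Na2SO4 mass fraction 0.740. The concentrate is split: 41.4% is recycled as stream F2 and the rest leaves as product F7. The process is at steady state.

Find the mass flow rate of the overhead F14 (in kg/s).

Overall Na2SO4 balance (none leaves overhead): Na2SO4 in fresh feed = Na2SO4 in product, i.e. 2228×0.281 = (1−0.414)·F1·0.740.
F1 = 626.07/(0.740×0.586) = 1443.8 kg/s.
Recycle F2 = 0.414×1443.8 = 597.71 kg/s.
Combined feed F6 = 2228 + 597.71 = 2825.7 kg/s.
Overhead F14 = F6 − F1 = 2825.7 − 1443.8 = 1382 kg/s.

1382 kg/s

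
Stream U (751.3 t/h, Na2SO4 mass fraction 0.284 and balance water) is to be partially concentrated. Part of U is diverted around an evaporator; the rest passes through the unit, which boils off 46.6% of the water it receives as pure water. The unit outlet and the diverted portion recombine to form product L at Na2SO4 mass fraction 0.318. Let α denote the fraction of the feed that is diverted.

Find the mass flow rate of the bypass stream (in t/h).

510.6 t/h

All 751.3×0.284 = 213.37 t/h of Na2SO4 reaches L, so L = 213.37/0.318 = 670.97 t/h and vapour = 80.328 t/h.
The evaporator receives (1−α)·751.3 of feed at 0.716 water and removes 0.466 of that water:
0.466×0.716×(1−α)×751.3 = 80.328
(1−α) = 80.328/250.68 = 0.3204;  α = 0.6796.
Bypass flow = 0.6796×751.3 = 510.55 t/h.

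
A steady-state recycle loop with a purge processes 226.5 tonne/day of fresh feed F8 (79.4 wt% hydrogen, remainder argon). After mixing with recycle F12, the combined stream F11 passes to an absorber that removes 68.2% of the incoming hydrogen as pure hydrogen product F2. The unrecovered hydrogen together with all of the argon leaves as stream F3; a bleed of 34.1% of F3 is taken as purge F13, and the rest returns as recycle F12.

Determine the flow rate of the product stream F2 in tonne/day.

hydrogen in F11: m_A = 226.5×0.794 + (1−0.341)·(1−0.682)·m_A, so m_A = 179.84/0.7904 = 227.52 tonne/day.
Product F2 = 0.682×227.52 = 155.17 tonne/day.

155.2 tonne/day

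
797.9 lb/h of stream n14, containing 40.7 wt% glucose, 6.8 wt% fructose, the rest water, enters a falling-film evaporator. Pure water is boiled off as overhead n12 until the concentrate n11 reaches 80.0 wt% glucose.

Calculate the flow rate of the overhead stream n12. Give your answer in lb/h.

392 lb/h

glucose is conserved: 797.9×0.407 = 324.75 lb/h all reports to the concentrate.
Concentrate = 324.75/(target fraction) = 405.93 lb/h.
Overhead = 797.9 − 405.93 = 391.97 lb/h.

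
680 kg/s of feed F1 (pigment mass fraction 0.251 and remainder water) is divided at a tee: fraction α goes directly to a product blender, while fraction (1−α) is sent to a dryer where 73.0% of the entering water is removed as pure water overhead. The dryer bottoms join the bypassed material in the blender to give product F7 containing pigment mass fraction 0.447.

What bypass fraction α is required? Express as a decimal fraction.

0.198

All 680×0.251 = 170.68 kg/s of pigment reaches F7, so F7 = 170.68/0.447 = 381.83 kg/s and vapour = 298.17 kg/s.
The evaporator receives (1−α)·680 of feed at 0.749 water and removes 0.730 of that water:
0.730×0.749×(1−α)×680 = 298.17
(1−α) = 298.17/371.8 = 0.8019;  α = 0.1981.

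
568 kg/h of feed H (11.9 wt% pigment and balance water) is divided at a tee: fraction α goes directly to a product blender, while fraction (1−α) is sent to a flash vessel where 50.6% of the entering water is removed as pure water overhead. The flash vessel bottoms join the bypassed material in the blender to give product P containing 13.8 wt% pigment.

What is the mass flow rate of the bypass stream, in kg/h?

All 568×0.119 = 67.592 kg/h of pigment reaches P, so P = 67.592/0.138 = 489.8 kg/h and vapour = 78.203 kg/h.
The evaporator receives (1−α)·568 of feed at 0.881 water and removes 0.506 of that water:
0.506×0.881×(1−α)×568 = 78.203
(1−α) = 78.203/253.21 = 0.3089;  α = 0.6911.
Bypass flow = 0.6911×568 = 392.57 kg/h.

392.6 kg/h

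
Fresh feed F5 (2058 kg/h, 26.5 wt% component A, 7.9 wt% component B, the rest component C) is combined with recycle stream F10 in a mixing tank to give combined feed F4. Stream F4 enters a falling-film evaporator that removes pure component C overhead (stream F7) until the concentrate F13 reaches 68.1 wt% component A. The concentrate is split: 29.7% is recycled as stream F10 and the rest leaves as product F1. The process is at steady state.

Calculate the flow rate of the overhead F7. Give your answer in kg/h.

1257 kg/h

Overall component A balance (none leaves overhead): component A in fresh feed = component A in product, i.e. 2058×0.265 = (1−0.297)·F13·0.681.
F13 = 545.37/(0.681×0.703) = 1139.2 kg/h.
Recycle F10 = 0.297×1139.2 = 338.33 kg/h.
Combined feed F4 = 2058 + 338.33 = 2396.3 kg/h.
Overhead F7 = F4 − F13 = 2396.3 − 1139.2 = 1257.2 kg/h.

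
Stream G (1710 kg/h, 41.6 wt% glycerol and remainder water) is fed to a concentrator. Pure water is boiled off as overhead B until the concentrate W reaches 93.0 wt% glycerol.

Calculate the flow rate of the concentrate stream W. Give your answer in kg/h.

glycerol is conserved: 1710×0.416 = 711.36 kg/h all reports to the concentrate.
Concentrate = 711.36/(target fraction) = 764.9 kg/h.

764.9 kg/h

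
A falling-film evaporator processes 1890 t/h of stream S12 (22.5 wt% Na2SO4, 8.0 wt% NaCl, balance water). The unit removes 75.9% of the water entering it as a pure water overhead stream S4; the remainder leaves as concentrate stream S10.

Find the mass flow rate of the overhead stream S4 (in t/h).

997 t/h

water entering = 1890×0.695 = 1313.5 t/h; overhead removed = 0.759×1313.5 = 996.98 t/h.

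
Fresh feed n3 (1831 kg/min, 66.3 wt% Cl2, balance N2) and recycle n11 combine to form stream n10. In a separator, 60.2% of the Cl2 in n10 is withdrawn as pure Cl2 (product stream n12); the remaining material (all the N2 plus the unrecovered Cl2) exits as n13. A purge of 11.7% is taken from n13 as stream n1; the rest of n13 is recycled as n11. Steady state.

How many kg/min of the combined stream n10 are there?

7146 kg/min

N2 enters only via n3 and leaves only via the purge: 1831×0.337 = 0.117×(N2 in n13), and the separator passes all N2, so N2 in n10 = N2 in n13 = 5273.9 kg/min.
Cl2 in n10: m_A = 1831×0.663 + (1−0.117)·(1−0.602)·m_A, so m_A = 1214/0.6486 = 1871.7 kg/min.
n10 = 1871.7 + 5273.9 = 7145.7 kg/min.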